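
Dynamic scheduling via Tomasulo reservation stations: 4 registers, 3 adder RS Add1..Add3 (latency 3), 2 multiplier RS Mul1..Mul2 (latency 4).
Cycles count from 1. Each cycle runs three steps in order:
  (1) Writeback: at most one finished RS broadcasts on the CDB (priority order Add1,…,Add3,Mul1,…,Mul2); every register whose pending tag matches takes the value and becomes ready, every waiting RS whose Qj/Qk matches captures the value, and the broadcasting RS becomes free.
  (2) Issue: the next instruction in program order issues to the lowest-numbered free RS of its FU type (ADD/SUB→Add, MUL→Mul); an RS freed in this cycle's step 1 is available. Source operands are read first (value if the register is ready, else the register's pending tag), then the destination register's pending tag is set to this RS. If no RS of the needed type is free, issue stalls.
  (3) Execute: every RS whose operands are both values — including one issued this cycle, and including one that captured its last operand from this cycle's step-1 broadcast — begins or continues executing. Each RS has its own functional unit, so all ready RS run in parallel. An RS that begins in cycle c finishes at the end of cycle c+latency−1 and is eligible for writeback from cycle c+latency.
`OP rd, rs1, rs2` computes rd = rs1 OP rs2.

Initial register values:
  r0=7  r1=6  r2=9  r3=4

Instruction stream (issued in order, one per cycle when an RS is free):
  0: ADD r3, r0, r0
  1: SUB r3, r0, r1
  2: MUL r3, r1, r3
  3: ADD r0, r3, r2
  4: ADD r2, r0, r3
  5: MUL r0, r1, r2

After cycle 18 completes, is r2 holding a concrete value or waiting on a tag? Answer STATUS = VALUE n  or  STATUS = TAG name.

  c1: issue ADD r3<-Add1  regs: r0:7,r1:6,r2:9,r3:Add1
  c2: issue SUB r3<-Add2  regs: r0:7,r1:6,r2:9,r3:Add2
  c3: issue MUL r3<-Mul1  regs: r0:7,r1:6,r2:9,r3:Mul1
  c4: CDB Add1=14; issue ADD r0<-Add1  regs: r0:Add1,r1:6,r2:9,r3:Mul1
  c5: CDB Add2=1; issue ADD r2<-Add2  regs: r0:Add1,r1:6,r2:Add2,r3:Mul1
  c6: issue MUL r0<-Mul2  regs: r0:Mul2,r1:6,r2:Add2,r3:Mul1
  c7: -  regs: r0:Mul2,r1:6,r2:Add2,r3:Mul1
  c8: -  regs: r0:Mul2,r1:6,r2:Add2,r3:Mul1
  c9: CDB Mul1=6  regs: r0:Mul2,r1:6,r2:Add2,r3:6
  c10: -  regs: r0:Mul2,r1:6,r2:Add2,r3:6
  c11: -  regs: r0:Mul2,r1:6,r2:Add2,r3:6
  c12: CDB Add1=15  regs: r0:Mul2,r1:6,r2:Add2,r3:6
  c13: -  regs: r0:Mul2,r1:6,r2:Add2,r3:6
  c14: -  regs: r0:Mul2,r1:6,r2:Add2,r3:6
  c15: CDB Add2=21  regs: r0:Mul2,r1:6,r2:21,r3:6
  c16: -  regs: r0:Mul2,r1:6,r2:21,r3:6
  c17: -  regs: r0:Mul2,r1:6,r2:21,r3:6
  c18: -  regs: r0:Mul2,r1:6,r2:21,r3:6

STATUS = VALUE 21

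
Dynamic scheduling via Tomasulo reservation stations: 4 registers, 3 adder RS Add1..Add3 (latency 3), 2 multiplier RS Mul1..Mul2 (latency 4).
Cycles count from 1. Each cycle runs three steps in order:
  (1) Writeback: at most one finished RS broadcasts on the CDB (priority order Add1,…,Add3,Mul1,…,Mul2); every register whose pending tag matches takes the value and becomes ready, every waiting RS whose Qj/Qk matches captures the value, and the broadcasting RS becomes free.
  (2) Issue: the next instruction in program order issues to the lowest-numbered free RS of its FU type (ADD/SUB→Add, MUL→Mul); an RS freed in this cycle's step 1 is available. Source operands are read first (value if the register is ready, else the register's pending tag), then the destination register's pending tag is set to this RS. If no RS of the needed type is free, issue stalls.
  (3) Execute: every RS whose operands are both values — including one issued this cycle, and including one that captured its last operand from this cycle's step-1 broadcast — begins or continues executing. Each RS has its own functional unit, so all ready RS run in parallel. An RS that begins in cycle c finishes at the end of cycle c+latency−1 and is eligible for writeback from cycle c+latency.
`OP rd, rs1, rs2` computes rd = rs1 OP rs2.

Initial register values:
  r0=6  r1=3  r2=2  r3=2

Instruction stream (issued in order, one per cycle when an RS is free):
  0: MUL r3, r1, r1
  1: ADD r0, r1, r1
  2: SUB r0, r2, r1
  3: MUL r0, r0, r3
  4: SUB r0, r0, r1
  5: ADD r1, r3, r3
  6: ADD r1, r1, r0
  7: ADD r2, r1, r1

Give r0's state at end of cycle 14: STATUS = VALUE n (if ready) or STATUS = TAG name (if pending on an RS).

STATUS = VALUE -12

  c1: issue MUL r3<-Mul1  regs: r0:6,r1:3,r2:2,r3:Mul1
  c2: issue ADD r0<-Add1  regs: r0:Add1,r1:3,r2:2,r3:Mul1
  c3: issue SUB r0<-Add2  regs: r0:Add2,r1:3,r2:2,r3:Mul1
  c4: issue MUL r0<-Mul2  regs: r0:Mul2,r1:3,r2:2,r3:Mul1
  c5: CDB Add1=6; issue SUB r0<-Add1  regs: r0:Add1,r1:3,r2:2,r3:Mul1
  c6: CDB Add2=-1; issue ADD r1<-Add2  regs: r0:Add1,r1:Add2,r2:2,r3:Mul1
  c7: CDB Mul1=9; issue ADD r1<-Add3  regs: r0:Add1,r1:Add3,r2:2,r3:9
  c8: stall  regs: r0:Add1,r1:Add3,r2:2,r3:9
  c9: stall  regs: r0:Add1,r1:Add3,r2:2,r3:9
  c10: CDB Add2=18; issue ADD r2<-Add2  regs: r0:Add1,r1:Add3,r2:Add2,r3:9
  c11: CDB Mul2=-9  regs: r0:Add1,r1:Add3,r2:Add2,r3:9
  c12: -  regs: r0:Add1,r1:Add3,r2:Add2,r3:9
  c13: -  regs: r0:Add1,r1:Add3,r2:Add2,r3:9
  c14: CDB Add1=-12  regs: r0:-12,r1:Add3,r2:Add2,r3:9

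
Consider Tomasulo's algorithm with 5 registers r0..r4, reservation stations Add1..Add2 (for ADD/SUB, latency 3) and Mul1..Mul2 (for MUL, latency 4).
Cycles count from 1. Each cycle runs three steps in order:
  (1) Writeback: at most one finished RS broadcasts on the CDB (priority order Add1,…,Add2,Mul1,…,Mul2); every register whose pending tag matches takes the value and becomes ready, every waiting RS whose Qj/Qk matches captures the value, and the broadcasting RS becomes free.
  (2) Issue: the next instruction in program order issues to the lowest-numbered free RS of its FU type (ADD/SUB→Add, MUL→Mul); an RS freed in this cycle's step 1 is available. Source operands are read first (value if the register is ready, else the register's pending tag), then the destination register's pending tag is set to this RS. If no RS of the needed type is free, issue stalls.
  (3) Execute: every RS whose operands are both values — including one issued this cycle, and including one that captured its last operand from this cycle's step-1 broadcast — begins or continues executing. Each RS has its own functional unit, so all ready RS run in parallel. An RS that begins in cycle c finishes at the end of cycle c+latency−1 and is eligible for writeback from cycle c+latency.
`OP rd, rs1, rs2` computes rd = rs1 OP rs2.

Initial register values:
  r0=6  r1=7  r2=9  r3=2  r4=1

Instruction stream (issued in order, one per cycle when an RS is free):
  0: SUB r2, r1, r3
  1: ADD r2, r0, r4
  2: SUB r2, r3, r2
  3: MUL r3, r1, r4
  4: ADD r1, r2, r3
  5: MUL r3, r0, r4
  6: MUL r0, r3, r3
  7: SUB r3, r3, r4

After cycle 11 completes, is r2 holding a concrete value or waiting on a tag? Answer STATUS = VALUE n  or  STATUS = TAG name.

STATUS = VALUE -5

c1: issue SUB r2<-Add1 | r0:6,r1:7,r2:Add1,r3:2,r4:1
c2: issue ADD r2<-Add2 | r0:6,r1:7,r2:Add2,r3:2,r4:1
c3: stall | r0:6,r1:7,r2:Add2,r3:2,r4:1
c4: CDB Add1=5; issue SUB r2<-Add1 | r0:6,r1:7,r2:Add1,r3:2,r4:1
c5: CDB Add2=7; issue MUL r3<-Mul1 | r0:6,r1:7,r2:Add1,r3:Mul1,r4:1
c6: issue ADD r1<-Add2 | r0:6,r1:Add2,r2:Add1,r3:Mul1,r4:1
c7: issue MUL r3<-Mul2 | r0:6,r1:Add2,r2:Add1,r3:Mul2,r4:1
c8: CDB Add1=-5; stall | r0:6,r1:Add2,r2:-5,r3:Mul2,r4:1
c9: CDB Mul1=7; issue MUL r0<-Mul1 | r0:Mul1,r1:Add2,r2:-5,r3:Mul2,r4:1
c10: issue SUB r3<-Add1 | r0:Mul1,r1:Add2,r2:-5,r3:Add1,r4:1
c11: CDB Mul2=6 | r0:Mul1,r1:Add2,r2:-5,r3:Add1,r4:1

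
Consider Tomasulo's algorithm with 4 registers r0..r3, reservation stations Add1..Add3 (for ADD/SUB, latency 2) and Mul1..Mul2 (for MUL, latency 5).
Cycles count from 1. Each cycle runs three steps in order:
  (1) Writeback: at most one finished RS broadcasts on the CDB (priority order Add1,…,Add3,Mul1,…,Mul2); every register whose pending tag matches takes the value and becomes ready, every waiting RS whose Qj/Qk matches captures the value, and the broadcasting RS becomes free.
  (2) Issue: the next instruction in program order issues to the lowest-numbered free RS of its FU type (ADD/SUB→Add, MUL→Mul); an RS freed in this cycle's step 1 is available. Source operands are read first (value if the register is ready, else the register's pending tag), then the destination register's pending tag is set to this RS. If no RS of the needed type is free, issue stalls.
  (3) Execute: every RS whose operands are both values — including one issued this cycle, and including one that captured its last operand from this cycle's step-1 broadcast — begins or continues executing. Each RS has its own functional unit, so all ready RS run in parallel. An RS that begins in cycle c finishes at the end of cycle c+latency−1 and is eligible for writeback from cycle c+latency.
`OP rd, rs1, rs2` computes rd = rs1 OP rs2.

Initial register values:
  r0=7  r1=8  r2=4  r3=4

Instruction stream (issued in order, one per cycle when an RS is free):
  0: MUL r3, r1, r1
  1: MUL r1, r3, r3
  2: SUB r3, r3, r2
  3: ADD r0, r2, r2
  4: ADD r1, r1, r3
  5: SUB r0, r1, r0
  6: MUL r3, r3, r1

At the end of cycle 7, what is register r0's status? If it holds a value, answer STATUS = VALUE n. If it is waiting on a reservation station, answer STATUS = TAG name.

cycle 1: issue MUL r3<-Mul1 // r0:7,r1:8,r2:4,r3:Mul1
cycle 2: issue MUL r1<-Mul2 // r0:7,r1:Mul2,r2:4,r3:Mul1
cycle 3: issue SUB r3<-Add1 // r0:7,r1:Mul2,r2:4,r3:Add1
cycle 4: issue ADD r0<-Add2 // r0:Add2,r1:Mul2,r2:4,r3:Add1
cycle 5: issue ADD r1<-Add3 // r0:Add2,r1:Add3,r2:4,r3:Add1
cycle 6: CDB Add2=8; issue SUB r0<-Add2 // r0:Add2,r1:Add3,r2:4,r3:Add1
cycle 7: CDB Mul1=64; issue MUL r3<-Mul1 // r0:Add2,r1:Add3,r2:4,r3:Mul1

STATUS = TAG Add2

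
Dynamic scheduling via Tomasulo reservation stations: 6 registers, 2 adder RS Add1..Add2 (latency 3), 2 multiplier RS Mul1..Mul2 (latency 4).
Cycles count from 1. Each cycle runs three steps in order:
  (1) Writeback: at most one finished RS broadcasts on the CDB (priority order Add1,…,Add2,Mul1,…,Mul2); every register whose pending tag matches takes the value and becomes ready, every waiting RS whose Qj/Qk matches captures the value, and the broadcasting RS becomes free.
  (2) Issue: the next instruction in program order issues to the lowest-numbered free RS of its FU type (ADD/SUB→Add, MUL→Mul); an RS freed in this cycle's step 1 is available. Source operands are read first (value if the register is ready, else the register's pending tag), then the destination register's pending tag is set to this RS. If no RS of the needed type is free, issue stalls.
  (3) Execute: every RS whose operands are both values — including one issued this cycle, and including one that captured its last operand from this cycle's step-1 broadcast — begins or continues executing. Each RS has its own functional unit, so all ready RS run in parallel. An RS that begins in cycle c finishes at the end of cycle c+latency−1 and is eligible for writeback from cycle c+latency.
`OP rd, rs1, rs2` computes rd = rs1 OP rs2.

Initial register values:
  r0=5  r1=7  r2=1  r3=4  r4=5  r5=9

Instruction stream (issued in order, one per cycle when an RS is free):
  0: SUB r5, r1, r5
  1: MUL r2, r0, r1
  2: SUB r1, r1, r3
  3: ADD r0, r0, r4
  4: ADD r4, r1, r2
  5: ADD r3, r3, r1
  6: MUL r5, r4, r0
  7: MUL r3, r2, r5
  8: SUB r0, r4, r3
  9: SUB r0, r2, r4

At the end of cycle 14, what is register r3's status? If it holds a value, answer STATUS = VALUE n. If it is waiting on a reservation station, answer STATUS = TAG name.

c1: issue SUB r5<-Add1 | r0:5,r1:7,r2:1,r3:4,r4:5,r5:Add1
c2: issue MUL r2<-Mul1 | r0:5,r1:7,r2:Mul1,r3:4,r4:5,r5:Add1
c3: issue SUB r1<-Add2 | r0:5,r1:Add2,r2:Mul1,r3:4,r4:5,r5:Add1
c4: CDB Add1=-2; issue ADD r0<-Add1 | r0:Add1,r1:Add2,r2:Mul1,r3:4,r4:5,r5:-2
c5: stall | r0:Add1,r1:Add2,r2:Mul1,r3:4,r4:5,r5:-2
c6: CDB Add2=3; issue ADD r4<-Add2 | r0:Add1,r1:3,r2:Mul1,r3:4,r4:Add2,r5:-2
c7: CDB Add1=10; issue ADD r3<-Add1 | r0:10,r1:3,r2:Mul1,r3:Add1,r4:Add2,r5:-2
c8: CDB Mul1=35; issue MUL r5<-Mul1 | r0:10,r1:3,r2:35,r3:Add1,r4:Add2,r5:Mul1
c9: issue MUL r3<-Mul2 | r0:10,r1:3,r2:35,r3:Mul2,r4:Add2,r5:Mul1
c10: CDB Add1=7; issue SUB r0<-Add1 | r0:Add1,r1:3,r2:35,r3:Mul2,r4:Add2,r5:Mul1
c11: CDB Add2=38; issue SUB r0<-Add2 | r0:Add2,r1:3,r2:35,r3:Mul2,r4:38,r5:Mul1
c12: - | r0:Add2,r1:3,r2:35,r3:Mul2,r4:38,r5:Mul1
c13: - | r0:Add2,r1:3,r2:35,r3:Mul2,r4:38,r5:Mul1
c14: CDB Add2=-3 | r0:-3,r1:3,r2:35,r3:Mul2,r4:38,r5:Mul1

STATUS = TAG Mul2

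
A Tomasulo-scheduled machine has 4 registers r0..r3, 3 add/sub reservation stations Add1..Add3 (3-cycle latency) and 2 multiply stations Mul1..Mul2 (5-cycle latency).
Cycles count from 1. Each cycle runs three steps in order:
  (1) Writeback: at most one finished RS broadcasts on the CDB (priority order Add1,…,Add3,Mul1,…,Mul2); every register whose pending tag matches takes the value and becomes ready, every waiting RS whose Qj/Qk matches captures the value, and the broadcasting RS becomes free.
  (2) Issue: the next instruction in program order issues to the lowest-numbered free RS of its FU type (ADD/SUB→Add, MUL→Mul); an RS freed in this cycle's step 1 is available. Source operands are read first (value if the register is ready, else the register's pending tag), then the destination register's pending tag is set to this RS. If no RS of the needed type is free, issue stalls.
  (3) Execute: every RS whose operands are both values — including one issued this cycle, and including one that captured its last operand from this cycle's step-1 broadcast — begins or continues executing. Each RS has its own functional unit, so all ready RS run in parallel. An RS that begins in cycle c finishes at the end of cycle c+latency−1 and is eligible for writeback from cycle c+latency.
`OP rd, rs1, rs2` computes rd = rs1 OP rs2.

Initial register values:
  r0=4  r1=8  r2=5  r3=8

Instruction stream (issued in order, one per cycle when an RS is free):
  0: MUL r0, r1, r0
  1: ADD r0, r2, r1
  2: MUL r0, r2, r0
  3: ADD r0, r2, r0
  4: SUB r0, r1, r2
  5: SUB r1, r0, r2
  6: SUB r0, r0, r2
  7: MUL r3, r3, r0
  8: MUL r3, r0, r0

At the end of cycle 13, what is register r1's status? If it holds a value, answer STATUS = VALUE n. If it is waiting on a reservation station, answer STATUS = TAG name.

STATUS = VALUE -2

cycle 1: issue MUL r0<-Mul1 // r0:Mul1,r1:8,r2:5,r3:8
cycle 2: issue ADD r0<-Add1 // r0:Add1,r1:8,r2:5,r3:8
cycle 3: issue MUL r0<-Mul2 // r0:Mul2,r1:8,r2:5,r3:8
cycle 4: issue ADD r0<-Add2 // r0:Add2,r1:8,r2:5,r3:8
cycle 5: CDB Add1=13; issue SUB r0<-Add1 // r0:Add1,r1:8,r2:5,r3:8
cycle 6: CDB Mul1=32; issue SUB r1<-Add3 // r0:Add1,r1:Add3,r2:5,r3:8
cycle 7: stall // r0:Add1,r1:Add3,r2:5,r3:8
cycle 8: CDB Add1=3; issue SUB r0<-Add1 // r0:Add1,r1:Add3,r2:5,r3:8
cycle 9: issue MUL r3<-Mul1 // r0:Add1,r1:Add3,r2:5,r3:Mul1
cycle 10: CDB Mul2=65; issue MUL r3<-Mul2 // r0:Add1,r1:Add3,r2:5,r3:Mul2
cycle 11: CDB Add1=-2 // r0:-2,r1:Add3,r2:5,r3:Mul2
cycle 12: CDB Add3=-2 // r0:-2,r1:-2,r2:5,r3:Mul2
cycle 13: CDB Add2=70 // r0:-2,r1:-2,r2:5,r3:Mul2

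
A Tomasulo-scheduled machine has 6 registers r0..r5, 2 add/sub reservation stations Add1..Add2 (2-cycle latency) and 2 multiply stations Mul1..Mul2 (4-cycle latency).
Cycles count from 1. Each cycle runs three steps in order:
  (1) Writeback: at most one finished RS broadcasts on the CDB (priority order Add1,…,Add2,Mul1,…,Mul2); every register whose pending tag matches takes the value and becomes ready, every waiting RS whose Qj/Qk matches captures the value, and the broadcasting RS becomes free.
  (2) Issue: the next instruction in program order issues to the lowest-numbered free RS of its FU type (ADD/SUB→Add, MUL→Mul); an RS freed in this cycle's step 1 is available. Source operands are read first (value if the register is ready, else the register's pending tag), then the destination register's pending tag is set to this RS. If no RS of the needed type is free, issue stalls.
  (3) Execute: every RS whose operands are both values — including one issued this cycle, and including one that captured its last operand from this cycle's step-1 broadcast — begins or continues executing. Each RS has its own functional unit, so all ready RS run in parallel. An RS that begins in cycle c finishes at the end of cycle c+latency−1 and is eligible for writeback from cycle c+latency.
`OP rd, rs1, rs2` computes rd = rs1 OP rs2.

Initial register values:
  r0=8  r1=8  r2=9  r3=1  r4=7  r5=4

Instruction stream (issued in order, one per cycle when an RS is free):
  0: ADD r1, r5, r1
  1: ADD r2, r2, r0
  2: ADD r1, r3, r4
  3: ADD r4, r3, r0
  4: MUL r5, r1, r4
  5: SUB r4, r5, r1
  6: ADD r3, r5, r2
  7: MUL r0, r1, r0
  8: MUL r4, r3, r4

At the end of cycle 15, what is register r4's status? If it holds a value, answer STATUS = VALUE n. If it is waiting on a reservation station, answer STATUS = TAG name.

STATUS = TAG Mul1

c1: issue ADD r1<-Add1 | r0:8,r1:Add1,r2:9,r3:1,r4:7,r5:4
c2: issue ADD r2<-Add2 | r0:8,r1:Add1,r2:Add2,r3:1,r4:7,r5:4
c3: CDB Add1=12; issue ADD r1<-Add1 | r0:8,r1:Add1,r2:Add2,r3:1,r4:7,r5:4
c4: CDB Add2=17; issue ADD r4<-Add2 | r0:8,r1:Add1,r2:17,r3:1,r4:Add2,r5:4
c5: CDB Add1=8; issue MUL r5<-Mul1 | r0:8,r1:8,r2:17,r3:1,r4:Add2,r5:Mul1
c6: CDB Add2=9; issue SUB r4<-Add1 | r0:8,r1:8,r2:17,r3:1,r4:Add1,r5:Mul1
c7: issue ADD r3<-Add2 | r0:8,r1:8,r2:17,r3:Add2,r4:Add1,r5:Mul1
c8: issue MUL r0<-Mul2 | r0:Mul2,r1:8,r2:17,r3:Add2,r4:Add1,r5:Mul1
c9: stall | r0:Mul2,r1:8,r2:17,r3:Add2,r4:Add1,r5:Mul1
c10: CDB Mul1=72; issue MUL r4<-Mul1 | r0:Mul2,r1:8,r2:17,r3:Add2,r4:Mul1,r5:72
c11: - | r0:Mul2,r1:8,r2:17,r3:Add2,r4:Mul1,r5:72
c12: CDB Add1=64 | r0:Mul2,r1:8,r2:17,r3:Add2,r4:Mul1,r5:72
c13: CDB Add2=89 | r0:Mul2,r1:8,r2:17,r3:89,r4:Mul1,r5:72
c14: CDB Mul2=64 | r0:64,r1:8,r2:17,r3:89,r4:Mul1,r5:72
c15: - | r0:64,r1:8,r2:17,r3:89,r4:Mul1,r5:72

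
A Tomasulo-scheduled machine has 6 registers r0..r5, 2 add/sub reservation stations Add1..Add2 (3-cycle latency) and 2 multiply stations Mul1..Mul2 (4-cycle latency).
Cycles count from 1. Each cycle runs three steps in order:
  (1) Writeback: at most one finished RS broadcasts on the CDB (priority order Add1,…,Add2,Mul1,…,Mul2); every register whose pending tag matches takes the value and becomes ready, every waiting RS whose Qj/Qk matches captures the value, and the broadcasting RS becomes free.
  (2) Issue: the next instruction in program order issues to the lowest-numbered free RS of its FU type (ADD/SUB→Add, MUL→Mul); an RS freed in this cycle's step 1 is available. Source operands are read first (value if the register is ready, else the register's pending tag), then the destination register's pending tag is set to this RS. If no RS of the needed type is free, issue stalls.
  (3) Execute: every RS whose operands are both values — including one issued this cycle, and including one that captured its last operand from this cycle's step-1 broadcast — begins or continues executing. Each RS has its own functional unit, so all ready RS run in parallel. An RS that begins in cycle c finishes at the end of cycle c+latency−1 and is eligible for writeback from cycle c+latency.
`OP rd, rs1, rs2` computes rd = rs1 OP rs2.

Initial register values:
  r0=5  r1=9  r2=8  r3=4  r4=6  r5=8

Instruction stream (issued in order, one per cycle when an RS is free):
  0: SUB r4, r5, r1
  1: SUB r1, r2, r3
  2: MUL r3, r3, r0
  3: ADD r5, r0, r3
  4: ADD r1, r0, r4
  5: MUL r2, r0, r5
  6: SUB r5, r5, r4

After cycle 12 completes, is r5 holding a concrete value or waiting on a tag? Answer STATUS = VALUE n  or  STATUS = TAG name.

STATUS = TAG Add2

c1: issue SUB r4<-Add1 | r0:5,r1:9,r2:8,r3:4,r4:Add1,r5:8
c2: issue SUB r1<-Add2 | r0:5,r1:Add2,r2:8,r3:4,r4:Add1,r5:8
c3: issue MUL r3<-Mul1 | r0:5,r1:Add2,r2:8,r3:Mul1,r4:Add1,r5:8
c4: CDB Add1=-1; issue ADD r5<-Add1 | r0:5,r1:Add2,r2:8,r3:Mul1,r4:-1,r5:Add1
c5: CDB Add2=4; issue ADD r1<-Add2 | r0:5,r1:Add2,r2:8,r3:Mul1,r4:-1,r5:Add1
c6: issue MUL r2<-Mul2 | r0:5,r1:Add2,r2:Mul2,r3:Mul1,r4:-1,r5:Add1
c7: CDB Mul1=20; stall | r0:5,r1:Add2,r2:Mul2,r3:20,r4:-1,r5:Add1
c8: CDB Add2=4; issue SUB r5<-Add2 | r0:5,r1:4,r2:Mul2,r3:20,r4:-1,r5:Add2
c9: - | r0:5,r1:4,r2:Mul2,r3:20,r4:-1,r5:Add2
c10: CDB Add1=25 | r0:5,r1:4,r2:Mul2,r3:20,r4:-1,r5:Add2
c11: - | r0:5,r1:4,r2:Mul2,r3:20,r4:-1,r5:Add2
c12: - | r0:5,r1:4,r2:Mul2,r3:20,r4:-1,r5:Add2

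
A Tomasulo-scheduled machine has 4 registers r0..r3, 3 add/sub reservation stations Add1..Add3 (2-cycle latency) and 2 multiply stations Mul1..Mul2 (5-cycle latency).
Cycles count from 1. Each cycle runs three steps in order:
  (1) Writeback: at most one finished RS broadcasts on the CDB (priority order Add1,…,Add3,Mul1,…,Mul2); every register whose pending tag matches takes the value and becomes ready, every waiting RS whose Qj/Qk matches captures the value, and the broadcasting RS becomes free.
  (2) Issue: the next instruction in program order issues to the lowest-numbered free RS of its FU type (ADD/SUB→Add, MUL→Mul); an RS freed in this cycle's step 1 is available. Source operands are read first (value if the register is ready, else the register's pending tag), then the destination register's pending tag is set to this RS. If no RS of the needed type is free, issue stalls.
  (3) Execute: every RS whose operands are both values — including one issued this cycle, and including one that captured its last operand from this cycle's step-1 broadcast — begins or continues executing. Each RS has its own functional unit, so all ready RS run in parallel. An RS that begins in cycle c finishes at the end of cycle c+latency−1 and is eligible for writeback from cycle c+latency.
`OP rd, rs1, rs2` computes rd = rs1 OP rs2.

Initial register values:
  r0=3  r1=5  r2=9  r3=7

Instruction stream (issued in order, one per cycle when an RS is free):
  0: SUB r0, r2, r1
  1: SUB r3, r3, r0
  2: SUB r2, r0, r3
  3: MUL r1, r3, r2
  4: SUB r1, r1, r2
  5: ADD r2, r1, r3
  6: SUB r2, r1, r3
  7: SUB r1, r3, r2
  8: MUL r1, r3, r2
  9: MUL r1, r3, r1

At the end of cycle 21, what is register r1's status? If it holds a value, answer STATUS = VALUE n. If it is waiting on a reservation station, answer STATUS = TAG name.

STATUS = TAG Mul2

  c1: issue SUB r0<-Add1  regs: r0:Add1,r1:5,r2:9,r3:7
  c2: issue SUB r3<-Add2  regs: r0:Add1,r1:5,r2:9,r3:Add2
  c3: CDB Add1=4; issue SUB r2<-Add1  regs: r0:4,r1:5,r2:Add1,r3:Add2
  c4: issue MUL r1<-Mul1  regs: r0:4,r1:Mul1,r2:Add1,r3:Add2
  c5: CDB Add2=3; issue SUB r1<-Add2  regs: r0:4,r1:Add2,r2:Add1,r3:3
  c6: issue ADD r2<-Add3  regs: r0:4,r1:Add2,r2:Add3,r3:3
  c7: CDB Add1=1; issue SUB r2<-Add1  regs: r0:4,r1:Add2,r2:Add1,r3:3
  c8: stall  regs: r0:4,r1:Add2,r2:Add1,r3:3
  c9: stall  regs: r0:4,r1:Add2,r2:Add1,r3:3
  c10: stall  regs: r0:4,r1:Add2,r2:Add1,r3:3
  c11: stall  regs: r0:4,r1:Add2,r2:Add1,r3:3
  c12: CDB Mul1=3; stall  regs: r0:4,r1:Add2,r2:Add1,r3:3
  c13: stall  regs: r0:4,r1:Add2,r2:Add1,r3:3
  c14: CDB Add2=2; issue SUB r1<-Add2  regs: r0:4,r1:Add2,r2:Add1,r3:3
  c15: issue MUL r1<-Mul1  regs: r0:4,r1:Mul1,r2:Add1,r3:3
  c16: CDB Add1=-1; issue MUL r1<-Mul2  regs: r0:4,r1:Mul2,r2:-1,r3:3
  c17: CDB Add3=5  regs: r0:4,r1:Mul2,r2:-1,r3:3
  c18: CDB Add2=4  regs: r0:4,r1:Mul2,r2:-1,r3:3
  c19: -  regs: r0:4,r1:Mul2,r2:-1,r3:3
  c20: -  regs: r0:4,r1:Mul2,r2:-1,r3:3
  c21: CDB Mul1=-3  regs: r0:4,r1:Mul2,r2:-1,r3:3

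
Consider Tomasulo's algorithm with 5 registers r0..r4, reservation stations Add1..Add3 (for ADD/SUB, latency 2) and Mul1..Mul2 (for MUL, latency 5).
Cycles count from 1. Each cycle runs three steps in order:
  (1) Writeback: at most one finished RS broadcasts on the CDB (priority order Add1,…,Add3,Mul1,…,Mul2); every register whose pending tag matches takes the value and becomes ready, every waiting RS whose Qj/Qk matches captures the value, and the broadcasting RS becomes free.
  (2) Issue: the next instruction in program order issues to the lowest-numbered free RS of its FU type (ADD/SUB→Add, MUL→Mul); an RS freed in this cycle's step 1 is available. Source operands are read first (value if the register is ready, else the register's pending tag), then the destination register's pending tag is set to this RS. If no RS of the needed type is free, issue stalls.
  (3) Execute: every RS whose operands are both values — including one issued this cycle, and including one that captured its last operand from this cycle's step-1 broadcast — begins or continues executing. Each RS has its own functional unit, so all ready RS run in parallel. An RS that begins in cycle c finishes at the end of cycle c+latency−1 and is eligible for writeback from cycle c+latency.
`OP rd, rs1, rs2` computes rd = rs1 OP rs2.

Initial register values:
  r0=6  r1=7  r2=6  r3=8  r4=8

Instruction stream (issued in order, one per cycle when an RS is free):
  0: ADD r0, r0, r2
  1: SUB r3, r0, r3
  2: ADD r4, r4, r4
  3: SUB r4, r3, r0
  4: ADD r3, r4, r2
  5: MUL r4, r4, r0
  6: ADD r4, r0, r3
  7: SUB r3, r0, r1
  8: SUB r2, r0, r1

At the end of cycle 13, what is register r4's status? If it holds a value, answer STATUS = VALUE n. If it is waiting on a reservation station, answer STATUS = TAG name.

c1: issue ADD r0<-Add1 | r0:Add1,r1:7,r2:6,r3:8,r4:8
c2: issue SUB r3<-Add2 | r0:Add1,r1:7,r2:6,r3:Add2,r4:8
c3: CDB Add1=12; issue ADD r4<-Add1 | r0:12,r1:7,r2:6,r3:Add2,r4:Add1
c4: issue SUB r4<-Add3 | r0:12,r1:7,r2:6,r3:Add2,r4:Add3
c5: CDB Add1=16; issue ADD r3<-Add1 | r0:12,r1:7,r2:6,r3:Add1,r4:Add3
c6: CDB Add2=4; issue MUL r4<-Mul1 | r0:12,r1:7,r2:6,r3:Add1,r4:Mul1
c7: issue ADD r4<-Add2 | r0:12,r1:7,r2:6,r3:Add1,r4:Add2
c8: CDB Add3=-8; issue SUB r3<-Add3 | r0:12,r1:7,r2:6,r3:Add3,r4:Add2
c9: stall | r0:12,r1:7,r2:6,r3:Add3,r4:Add2
c10: CDB Add1=-2; issue SUB r2<-Add1 | r0:12,r1:7,r2:Add1,r3:Add3,r4:Add2
c11: CDB Add3=5 | r0:12,r1:7,r2:Add1,r3:5,r4:Add2
c12: CDB Add1=5 | r0:12,r1:7,r2:5,r3:5,r4:Add2
c13: CDB Add2=10 | r0:12,r1:7,r2:5,r3:5,r4:10

STATUS = VALUE 10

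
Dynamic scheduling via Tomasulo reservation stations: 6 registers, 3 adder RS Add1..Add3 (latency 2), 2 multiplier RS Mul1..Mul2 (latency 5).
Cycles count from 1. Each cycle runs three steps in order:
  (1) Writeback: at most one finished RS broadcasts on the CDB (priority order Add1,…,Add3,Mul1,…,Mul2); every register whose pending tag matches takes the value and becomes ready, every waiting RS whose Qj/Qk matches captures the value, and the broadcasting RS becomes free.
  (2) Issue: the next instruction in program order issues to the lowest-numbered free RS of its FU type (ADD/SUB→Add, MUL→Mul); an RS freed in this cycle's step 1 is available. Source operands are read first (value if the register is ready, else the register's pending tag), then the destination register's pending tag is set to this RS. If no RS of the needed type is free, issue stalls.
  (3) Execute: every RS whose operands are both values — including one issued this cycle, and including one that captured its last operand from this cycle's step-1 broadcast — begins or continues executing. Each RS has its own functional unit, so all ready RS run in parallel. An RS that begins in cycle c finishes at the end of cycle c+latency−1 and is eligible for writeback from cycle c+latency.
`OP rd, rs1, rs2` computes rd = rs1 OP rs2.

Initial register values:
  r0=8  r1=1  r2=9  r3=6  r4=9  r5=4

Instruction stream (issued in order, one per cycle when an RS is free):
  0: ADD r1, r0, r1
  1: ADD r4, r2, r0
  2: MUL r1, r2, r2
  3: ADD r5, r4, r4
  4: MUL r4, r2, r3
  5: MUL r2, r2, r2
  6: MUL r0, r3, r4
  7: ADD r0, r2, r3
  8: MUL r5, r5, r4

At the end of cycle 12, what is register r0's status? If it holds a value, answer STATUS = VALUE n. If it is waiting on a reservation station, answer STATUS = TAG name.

STATUS = TAG Add1

c1: issue ADD r1<-Add1 | r0:8,r1:Add1,r2:9,r3:6,r4:9,r5:4
c2: issue ADD r4<-Add2 | r0:8,r1:Add1,r2:9,r3:6,r4:Add2,r5:4
c3: CDB Add1=9; issue MUL r1<-Mul1 | r0:8,r1:Mul1,r2:9,r3:6,r4:Add2,r5:4
c4: CDB Add2=17; issue ADD r5<-Add1 | r0:8,r1:Mul1,r2:9,r3:6,r4:17,r5:Add1
c5: issue MUL r4<-Mul2 | r0:8,r1:Mul1,r2:9,r3:6,r4:Mul2,r5:Add1
c6: CDB Add1=34; stall | r0:8,r1:Mul1,r2:9,r3:6,r4:Mul2,r5:34
c7: stall | r0:8,r1:Mul1,r2:9,r3:6,r4:Mul2,r5:34
c8: CDB Mul1=81; issue MUL r2<-Mul1 | r0:8,r1:81,r2:Mul1,r3:6,r4:Mul2,r5:34
c9: stall | r0:8,r1:81,r2:Mul1,r3:6,r4:Mul2,r5:34
c10: CDB Mul2=54; issue MUL r0<-Mul2 | r0:Mul2,r1:81,r2:Mul1,r3:6,r4:54,r5:34
c11: issue ADD r0<-Add1 | r0:Add1,r1:81,r2:Mul1,r3:6,r4:54,r5:34
c12: stall | r0:Add1,r1:81,r2:Mul1,r3:6,r4:54,r5:34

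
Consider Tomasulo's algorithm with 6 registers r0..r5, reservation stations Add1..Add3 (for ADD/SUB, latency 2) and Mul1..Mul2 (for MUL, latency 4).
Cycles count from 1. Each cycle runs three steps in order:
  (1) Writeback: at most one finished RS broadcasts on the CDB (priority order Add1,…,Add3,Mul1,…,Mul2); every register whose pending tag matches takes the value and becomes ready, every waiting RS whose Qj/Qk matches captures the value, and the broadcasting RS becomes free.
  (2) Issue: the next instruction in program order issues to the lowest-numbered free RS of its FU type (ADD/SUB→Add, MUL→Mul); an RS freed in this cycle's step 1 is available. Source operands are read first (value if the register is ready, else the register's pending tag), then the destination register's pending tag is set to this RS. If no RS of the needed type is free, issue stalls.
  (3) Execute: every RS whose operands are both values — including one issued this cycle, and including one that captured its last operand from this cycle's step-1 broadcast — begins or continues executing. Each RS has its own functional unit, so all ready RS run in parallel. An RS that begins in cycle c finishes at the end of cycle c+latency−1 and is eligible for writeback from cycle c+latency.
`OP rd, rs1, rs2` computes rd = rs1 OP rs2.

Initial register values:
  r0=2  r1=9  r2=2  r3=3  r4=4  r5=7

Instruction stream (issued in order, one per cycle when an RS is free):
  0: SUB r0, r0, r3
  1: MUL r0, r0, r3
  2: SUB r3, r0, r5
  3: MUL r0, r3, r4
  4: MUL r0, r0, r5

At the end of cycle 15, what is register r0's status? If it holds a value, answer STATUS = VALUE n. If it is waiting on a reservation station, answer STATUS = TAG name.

STATUS = TAG Mul1

  c1: issue SUB r0<-Add1  regs: r0:Add1,r1:9,r2:2,r3:3,r4:4,r5:7
  c2: issue MUL r0<-Mul1  regs: r0:Mul1,r1:9,r2:2,r3:3,r4:4,r5:7
  c3: CDB Add1=-1; issue SUB r3<-Add1  regs: r0:Mul1,r1:9,r2:2,r3:Add1,r4:4,r5:7
  c4: issue MUL r0<-Mul2  regs: r0:Mul2,r1:9,r2:2,r3:Add1,r4:4,r5:7
  c5: stall  regs: r0:Mul2,r1:9,r2:2,r3:Add1,r4:4,r5:7
  c6: stall  regs: r0:Mul2,r1:9,r2:2,r3:Add1,r4:4,r5:7
  c7: CDB Mul1=-3; issue MUL r0<-Mul1  regs: r0:Mul1,r1:9,r2:2,r3:Add1,r4:4,r5:7
  c8: -  regs: r0:Mul1,r1:9,r2:2,r3:Add1,r4:4,r5:7
  c9: CDB Add1=-10  regs: r0:Mul1,r1:9,r2:2,r3:-10,r4:4,r5:7
  c10: -  regs: r0:Mul1,r1:9,r2:2,r3:-10,r4:4,r5:7
  c11: -  regs: r0:Mul1,r1:9,r2:2,r3:-10,r4:4,r5:7
  c12: -  regs: r0:Mul1,r1:9,r2:2,r3:-10,r4:4,r5:7
  c13: CDB Mul2=-40  regs: r0:Mul1,r1:9,r2:2,r3:-10,r4:4,r5:7
  c14: -  regs: r0:Mul1,r1:9,r2:2,r3:-10,r4:4,r5:7
  c15: -  regs: r0:Mul1,r1:9,r2:2,r3:-10,r4:4,r5:7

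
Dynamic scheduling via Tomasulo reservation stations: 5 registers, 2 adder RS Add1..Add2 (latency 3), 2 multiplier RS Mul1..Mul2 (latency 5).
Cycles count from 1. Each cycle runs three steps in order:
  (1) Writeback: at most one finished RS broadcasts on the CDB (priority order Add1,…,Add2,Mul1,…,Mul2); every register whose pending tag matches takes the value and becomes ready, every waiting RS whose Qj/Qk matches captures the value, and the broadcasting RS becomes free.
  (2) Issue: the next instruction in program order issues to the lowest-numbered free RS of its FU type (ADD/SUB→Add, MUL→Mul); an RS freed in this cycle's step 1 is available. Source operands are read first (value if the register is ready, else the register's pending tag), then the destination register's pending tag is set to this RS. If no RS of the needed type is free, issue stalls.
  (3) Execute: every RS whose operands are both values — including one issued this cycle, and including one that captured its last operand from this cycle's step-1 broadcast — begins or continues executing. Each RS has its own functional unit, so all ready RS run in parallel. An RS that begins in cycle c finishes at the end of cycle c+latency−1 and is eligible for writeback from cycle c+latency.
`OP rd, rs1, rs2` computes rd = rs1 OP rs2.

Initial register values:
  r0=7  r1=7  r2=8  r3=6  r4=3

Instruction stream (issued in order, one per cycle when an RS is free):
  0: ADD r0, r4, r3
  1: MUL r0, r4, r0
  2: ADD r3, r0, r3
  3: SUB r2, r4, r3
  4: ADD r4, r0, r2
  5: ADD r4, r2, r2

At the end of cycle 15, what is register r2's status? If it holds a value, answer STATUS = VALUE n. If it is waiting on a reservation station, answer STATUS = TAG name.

  c1: issue ADD r0<-Add1  regs: r0:Add1,r1:7,r2:8,r3:6,r4:3
  c2: issue MUL r0<-Mul1  regs: r0:Mul1,r1:7,r2:8,r3:6,r4:3
  c3: issue ADD r3<-Add2  regs: r0:Mul1,r1:7,r2:8,r3:Add2,r4:3
  c4: CDB Add1=9; issue SUB r2<-Add1  regs: r0:Mul1,r1:7,r2:Add1,r3:Add2,r4:3
  c5: stall  regs: r0:Mul1,r1:7,r2:Add1,r3:Add2,r4:3
  c6: stall  regs: r0:Mul1,r1:7,r2:Add1,r3:Add2,r4:3
  c7: stall  regs: r0:Mul1,r1:7,r2:Add1,r3:Add2,r4:3
  c8: stall  regs: r0:Mul1,r1:7,r2:Add1,r3:Add2,r4:3
  c9: CDB Mul1=27; stall  regs: r0:27,r1:7,r2:Add1,r3:Add2,r4:3
  c10: stall  regs: r0:27,r1:7,r2:Add1,r3:Add2,r4:3
  c11: stall  regs: r0:27,r1:7,r2:Add1,r3:Add2,r4:3
  c12: CDB Add2=33; issue ADD r4<-Add2  regs: r0:27,r1:7,r2:Add1,r3:33,r4:Add2
  c13: stall  regs: r0:27,r1:7,r2:Add1,r3:33,r4:Add2
  c14: stall  regs: r0:27,r1:7,r2:Add1,r3:33,r4:Add2
  c15: CDB Add1=-30; issue ADD r4<-Add1  regs: r0:27,r1:7,r2:-30,r3:33,r4:Add1

STATUS = VALUE -30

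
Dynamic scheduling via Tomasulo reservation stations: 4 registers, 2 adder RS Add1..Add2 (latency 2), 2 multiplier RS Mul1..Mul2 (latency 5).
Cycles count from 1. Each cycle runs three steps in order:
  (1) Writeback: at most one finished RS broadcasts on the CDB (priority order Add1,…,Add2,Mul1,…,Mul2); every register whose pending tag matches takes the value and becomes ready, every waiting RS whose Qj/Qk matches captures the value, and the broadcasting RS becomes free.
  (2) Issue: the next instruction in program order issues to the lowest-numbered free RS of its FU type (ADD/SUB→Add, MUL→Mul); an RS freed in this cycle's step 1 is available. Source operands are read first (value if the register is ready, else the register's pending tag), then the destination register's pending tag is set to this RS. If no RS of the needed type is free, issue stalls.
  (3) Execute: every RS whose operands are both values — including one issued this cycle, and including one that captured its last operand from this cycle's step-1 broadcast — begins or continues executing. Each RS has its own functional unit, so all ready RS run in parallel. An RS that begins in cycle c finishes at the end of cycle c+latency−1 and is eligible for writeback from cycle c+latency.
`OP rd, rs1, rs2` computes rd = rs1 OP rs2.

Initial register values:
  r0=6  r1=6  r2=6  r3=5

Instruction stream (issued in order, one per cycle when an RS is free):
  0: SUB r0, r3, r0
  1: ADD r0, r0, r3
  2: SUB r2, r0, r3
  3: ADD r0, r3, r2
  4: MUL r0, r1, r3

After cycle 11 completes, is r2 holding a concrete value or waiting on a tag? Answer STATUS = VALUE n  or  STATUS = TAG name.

cycle 1: issue SUB r0<-Add1 // r0:Add1,r1:6,r2:6,r3:5
cycle 2: issue ADD r0<-Add2 // r0:Add2,r1:6,r2:6,r3:5
cycle 3: CDB Add1=-1; issue SUB r2<-Add1 // r0:Add2,r1:6,r2:Add1,r3:5
cycle 4: stall // r0:Add2,r1:6,r2:Add1,r3:5
cycle 5: CDB Add2=4; issue ADD r0<-Add2 // r0:Add2,r1:6,r2:Add1,r3:5
cycle 6: issue MUL r0<-Mul1 // r0:Mul1,r1:6,r2:Add1,r3:5
cycle 7: CDB Add1=-1 // r0:Mul1,r1:6,r2:-1,r3:5
cycle 8: - // r0:Mul1,r1:6,r2:-1,r3:5
cycle 9: CDB Add2=4 // r0:Mul1,r1:6,r2:-1,r3:5
cycle 10: - // r0:Mul1,r1:6,r2:-1,r3:5
cycle 11: CDB Mul1=30 // r0:30,r1:6,r2:-1,r3:5

STATUS = VALUE -1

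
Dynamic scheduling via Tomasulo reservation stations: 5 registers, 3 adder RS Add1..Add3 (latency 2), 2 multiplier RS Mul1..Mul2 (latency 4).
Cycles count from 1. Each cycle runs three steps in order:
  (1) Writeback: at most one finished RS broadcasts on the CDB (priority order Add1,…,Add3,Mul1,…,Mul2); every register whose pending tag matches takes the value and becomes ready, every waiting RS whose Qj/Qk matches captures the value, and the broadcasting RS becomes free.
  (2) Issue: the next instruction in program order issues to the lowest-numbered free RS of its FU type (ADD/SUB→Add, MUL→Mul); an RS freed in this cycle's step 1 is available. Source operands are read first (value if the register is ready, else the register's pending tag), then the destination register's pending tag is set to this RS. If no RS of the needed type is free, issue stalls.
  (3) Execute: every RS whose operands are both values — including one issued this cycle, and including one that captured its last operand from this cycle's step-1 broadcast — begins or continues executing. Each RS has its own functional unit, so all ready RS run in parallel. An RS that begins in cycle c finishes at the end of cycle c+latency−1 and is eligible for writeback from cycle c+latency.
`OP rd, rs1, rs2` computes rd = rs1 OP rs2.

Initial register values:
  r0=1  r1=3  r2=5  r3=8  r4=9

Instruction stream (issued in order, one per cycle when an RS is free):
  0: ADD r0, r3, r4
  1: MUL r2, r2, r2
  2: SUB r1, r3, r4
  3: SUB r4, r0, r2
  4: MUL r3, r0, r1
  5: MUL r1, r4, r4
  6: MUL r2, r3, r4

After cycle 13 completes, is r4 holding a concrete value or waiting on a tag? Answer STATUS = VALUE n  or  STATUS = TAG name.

  c1: issue ADD r0<-Add1  regs: r0:Add1,r1:3,r2:5,r3:8,r4:9
  c2: issue MUL r2<-Mul1  regs: r0:Add1,r1:3,r2:Mul1,r3:8,r4:9
  c3: CDB Add1=17; issue SUB r1<-Add1  regs: r0:17,r1:Add1,r2:Mul1,r3:8,r4:9
  c4: issue SUB r4<-Add2  regs: r0:17,r1:Add1,r2:Mul1,r3:8,r4:Add2
  c5: CDB Add1=-1; issue MUL r3<-Mul2  regs: r0:17,r1:-1,r2:Mul1,r3:Mul2,r4:Add2
  c6: CDB Mul1=25; issue MUL r1<-Mul1  regs: r0:17,r1:Mul1,r2:25,r3:Mul2,r4:Add2
  c7: stall  regs: r0:17,r1:Mul1,r2:25,r3:Mul2,r4:Add2
  c8: CDB Add2=-8; stall  regs: r0:17,r1:Mul1,r2:25,r3:Mul2,r4:-8
  c9: CDB Mul2=-17; issue MUL r2<-Mul2  regs: r0:17,r1:Mul1,r2:Mul2,r3:-17,r4:-8
  c10: -  regs: r0:17,r1:Mul1,r2:Mul2,r3:-17,r4:-8
  c11: -  regs: r0:17,r1:Mul1,r2:Mul2,r3:-17,r4:-8
  c12: CDB Mul1=64  regs: r0:17,r1:64,r2:Mul2,r3:-17,r4:-8
  c13: CDB Mul2=136  regs: r0:17,r1:64,r2:136,r3:-17,r4:-8

STATUS = VALUE -8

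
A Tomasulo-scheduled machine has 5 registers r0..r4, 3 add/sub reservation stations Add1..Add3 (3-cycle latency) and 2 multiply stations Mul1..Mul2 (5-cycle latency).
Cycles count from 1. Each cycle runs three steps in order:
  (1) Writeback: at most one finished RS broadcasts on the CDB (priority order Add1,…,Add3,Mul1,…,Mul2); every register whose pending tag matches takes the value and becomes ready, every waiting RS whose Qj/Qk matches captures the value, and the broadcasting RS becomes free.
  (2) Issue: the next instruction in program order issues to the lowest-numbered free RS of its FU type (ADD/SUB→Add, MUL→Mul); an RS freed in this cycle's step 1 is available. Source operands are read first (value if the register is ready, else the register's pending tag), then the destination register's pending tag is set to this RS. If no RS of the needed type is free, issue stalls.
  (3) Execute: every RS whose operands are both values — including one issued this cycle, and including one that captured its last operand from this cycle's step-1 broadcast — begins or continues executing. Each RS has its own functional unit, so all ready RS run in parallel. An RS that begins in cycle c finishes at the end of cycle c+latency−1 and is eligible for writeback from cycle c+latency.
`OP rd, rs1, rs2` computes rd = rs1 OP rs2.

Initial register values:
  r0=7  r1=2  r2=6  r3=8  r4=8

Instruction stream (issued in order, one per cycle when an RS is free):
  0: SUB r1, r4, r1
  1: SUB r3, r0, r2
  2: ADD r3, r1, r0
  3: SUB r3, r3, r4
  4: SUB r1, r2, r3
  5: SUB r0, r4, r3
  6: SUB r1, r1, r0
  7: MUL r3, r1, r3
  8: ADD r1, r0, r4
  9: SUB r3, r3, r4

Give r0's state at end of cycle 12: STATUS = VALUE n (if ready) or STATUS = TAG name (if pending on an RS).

STATUS = TAG Add3

  c1: issue SUB r1<-Add1  regs: r0:7,r1:Add1,r2:6,r3:8,r4:8
  c2: issue SUB r3<-Add2  regs: r0:7,r1:Add1,r2:6,r3:Add2,r4:8
  c3: issue ADD r3<-Add3  regs: r0:7,r1:Add1,r2:6,r3:Add3,r4:8
  c4: CDB Add1=6; issue SUB r3<-Add1  regs: r0:7,r1:6,r2:6,r3:Add1,r4:8
  c5: CDB Add2=1; issue SUB r1<-Add2  regs: r0:7,r1:Add2,r2:6,r3:Add1,r4:8
  c6: stall  regs: r0:7,r1:Add2,r2:6,r3:Add1,r4:8
  c7: CDB Add3=13; issue SUB r0<-Add3  regs: r0:Add3,r1:Add2,r2:6,r3:Add1,r4:8
  c8: stall  regs: r0:Add3,r1:Add2,r2:6,r3:Add1,r4:8
  c9: stall  regs: r0:Add3,r1:Add2,r2:6,r3:Add1,r4:8
  c10: CDB Add1=5; issue SUB r1<-Add1  regs: r0:Add3,r1:Add1,r2:6,r3:5,r4:8
  c11: issue MUL r3<-Mul1  regs: r0:Add3,r1:Add1,r2:6,r3:Mul1,r4:8
  c12: stall  regs: r0:Add3,r1:Add1,r2:6,r3:Mul1,r4:8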